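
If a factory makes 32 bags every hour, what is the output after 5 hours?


Production rate: 32 bags per hour
Time: 5 hours
Total: 32 x 5 = 160 bags

160 bags


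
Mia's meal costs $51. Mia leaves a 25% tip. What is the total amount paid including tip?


Calculate the tip:
25% of $51 = $12.75
Add tip to meal cost:
$51 + $12.75 = $63.75

$63.75


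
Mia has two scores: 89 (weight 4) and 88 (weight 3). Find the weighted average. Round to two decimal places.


Weighted sum:
4 x 89 + 3 x 88 = 620
Total weight:
4 + 3 = 7
Weighted average:
620 / 7 = 88.5714... ≈ 88.57

88.57


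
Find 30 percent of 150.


Convert percentage to decimal:
30% = 0.3
Multiply:
150 x 0.3 = 45

45


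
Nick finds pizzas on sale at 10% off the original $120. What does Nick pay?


Calculate the discount amount:
10% of $120 = $12
Subtract from original:
$120 - $12 = $108

$108


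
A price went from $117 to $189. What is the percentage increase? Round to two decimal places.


Find the absolute change:
|189 - 117| = 72
Divide by original and multiply by 100:
72 / 117 x 100 = 61.5384...% ≈ 61.54%

61.54%


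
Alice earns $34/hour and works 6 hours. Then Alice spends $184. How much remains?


Calculate earnings:
6 x $34 = $204
Subtract spending:
$204 - $184 = $20

$20


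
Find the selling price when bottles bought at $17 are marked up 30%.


Calculate the markup amount:
30% of $17 = $5.10
Add to cost:
$17 + $5.10 = $22.10

$22.10


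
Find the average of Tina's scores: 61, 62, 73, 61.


Add the scores:
61 + 62 + 73 + 61 = 257
Divide by the number of tests:
257 / 4 = 64.25

64.25


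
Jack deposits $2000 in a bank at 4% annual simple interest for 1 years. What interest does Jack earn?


Use the formula I = P x R x T / 100
P x R x T = 2000 x 4 x 1 = 8000
I = 8000 / 100 = $80

$80


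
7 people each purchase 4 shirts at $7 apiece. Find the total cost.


Cost per person:
4 x $7 = $28
Group total:
7 x $28 = $196

$196


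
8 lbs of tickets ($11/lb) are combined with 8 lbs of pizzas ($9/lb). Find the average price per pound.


Cost of tickets:
8 x $11 = $88
Cost of pizzas:
8 x $9 = $72
Total cost: $88 + $72 = $160
Total weight: 16 lbs
Average: $160 / 16 = $10/lb

$10/lb


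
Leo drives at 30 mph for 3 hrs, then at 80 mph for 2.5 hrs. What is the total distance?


Leg 1 distance:
30 x 3 = 90 miles
Leg 2 distance:
80 x 2.5 = 200 miles
Total distance:
90 + 200 = 290 miles

290 miles


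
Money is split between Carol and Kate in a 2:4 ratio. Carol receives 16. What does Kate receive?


Find the multiplier:
16 / 2 = 8
Apply to Kate's share:
4 x 8 = 32

32


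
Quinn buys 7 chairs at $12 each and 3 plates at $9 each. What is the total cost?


Cost of chairs:
7 x $12 = $84
Cost of plates:
3 x $9 = $27
Add both:
$84 + $27 = $111

$111


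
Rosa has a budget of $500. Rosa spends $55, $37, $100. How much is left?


Add up expenses:
$55 + $37 + $100 = $192
Subtract from budget:
$500 - $192 = $308

$308


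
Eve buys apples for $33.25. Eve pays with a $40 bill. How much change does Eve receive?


Start with the amount paid:
$40
Subtract the price:
$40 - $33.25 = $6.75

$6.75


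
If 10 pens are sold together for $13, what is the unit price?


Total cost: $13
Number of items: 10
Unit price: $13 / 10 = $1.30

$1.30


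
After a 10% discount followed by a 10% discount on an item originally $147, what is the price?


First discount:
10% of $147 = $14.70
Price after first discount:
$147 - $14.70 = $132.30
Second discount:
10% of $132.30 = $13.23
Final price:
$132.30 - $13.23 = $119.07

$119.07


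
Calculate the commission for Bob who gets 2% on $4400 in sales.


Convert rate to decimal:
2% = 0.02
Multiply by sales:
$4400 x 0.02 = $88

$88


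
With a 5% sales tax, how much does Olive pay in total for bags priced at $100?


Calculate the tax:
5% of $100 = $5
Add tax to price:
$100 + $5 = $105

$105


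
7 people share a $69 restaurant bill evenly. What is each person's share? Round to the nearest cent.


Total bill: $69
Number of people: 7
Each pays: $69 / 7 = $9.8571... ≈ $9.86

$9.86


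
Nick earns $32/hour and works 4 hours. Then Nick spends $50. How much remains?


Calculate earnings:
4 x $32 = $128
Subtract spending:
$128 - $50 = $78

$78


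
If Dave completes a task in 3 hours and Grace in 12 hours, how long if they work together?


Dave's rate: 1/3 of the job per hour
Grace's rate: 1/12 of the job per hour
Combined rate: 1/3 + 1/12 = 5/12 per hour
Time = 1 / (5/12) = 12/5 = 2.4 hours

2.4 hours


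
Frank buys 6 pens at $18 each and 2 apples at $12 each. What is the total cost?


Cost of pens:
6 x $18 = $108
Cost of apples:
2 x $12 = $24
Add both:
$108 + $24 = $132

$132


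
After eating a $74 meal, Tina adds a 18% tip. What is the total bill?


Calculate the tip:
18% of $74 = $13.32
Add tip to meal cost:
$74 + $13.32 = $87.32

$87.32


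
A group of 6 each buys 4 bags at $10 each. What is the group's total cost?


Cost per person:
4 x $10 = $40
Group total:
6 x $40 = $240

$240


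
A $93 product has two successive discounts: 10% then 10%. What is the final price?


First discount:
10% of $93 = $9.30
Price after first discount:
$93 - $9.30 = $83.70
Second discount:
10% of $83.70 = $8.37
Final price:
$83.70 - $8.37 = $75.33

$75.33


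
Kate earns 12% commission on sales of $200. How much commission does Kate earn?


Convert rate to decimal:
12% = 0.12
Multiply by sales:
$200 x 0.12 = $24

$24


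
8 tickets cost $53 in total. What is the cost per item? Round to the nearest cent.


Total cost: $53
Number of items: 8
Unit price: $53 / 8 = $6.625 ≈ $6.63

$6.63


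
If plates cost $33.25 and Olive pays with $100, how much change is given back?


Start with the amount paid:
$100
Subtract the price:
$100 - $33.25 = $66.75

$66.75


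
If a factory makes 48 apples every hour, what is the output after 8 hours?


Production rate: 48 apples per hour
Time: 8 hours
Total: 48 x 8 = 384 apples

384 apples


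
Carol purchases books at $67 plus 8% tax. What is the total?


Calculate the tax:
8% of $67 = $5.36
Add tax to price:
$67 + $5.36 = $72.36

$72.36


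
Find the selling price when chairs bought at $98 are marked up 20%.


Calculate the markup amount:
20% of $98 = $19.60
Add to cost:
$98 + $19.60 = $117.60

$117.60


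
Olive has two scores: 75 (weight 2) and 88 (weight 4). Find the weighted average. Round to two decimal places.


Weighted sum:
2 x 75 + 4 x 88 = 502
Total weight:
2 + 4 = 6
Weighted average:
502 / 6 = 83.6666... ≈ 83.67

83.67


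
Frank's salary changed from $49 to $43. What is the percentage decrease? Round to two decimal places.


Find the absolute change:
|43 - 49| = 6
Divide by original and multiply by 100:
6 / 49 x 100 = 12.2448...% ≈ 12.24%

12.24%


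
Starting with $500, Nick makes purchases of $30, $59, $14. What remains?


Add up expenses:
$30 + $59 + $14 = $103
Subtract from budget:
$500 - $103 = $397

$397


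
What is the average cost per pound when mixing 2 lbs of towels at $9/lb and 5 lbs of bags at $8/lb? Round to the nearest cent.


Cost of towels:
2 x $9 = $18
Cost of bags:
5 x $8 = $40
Total cost: $18 + $40 = $58
Total weight: 7 lbs
Average: $58 / 7 = $8.2857... ≈ $8.29/lb

$8.29/lb


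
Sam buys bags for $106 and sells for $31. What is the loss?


Selling price = $31
Cost price = $106
Loss = cost price - selling price:
Loss = $106 - $31 = $75

$75


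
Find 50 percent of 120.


Convert percentage to decimal:
50% = 0.5
Multiply:
120 x 0.5 = 60

60


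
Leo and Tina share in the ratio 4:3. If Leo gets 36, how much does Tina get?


Find the multiplier:
36 / 4 = 9
Apply to Tina's share:
3 x 9 = 27

27


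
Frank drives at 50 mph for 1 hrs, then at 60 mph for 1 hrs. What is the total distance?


Leg 1 distance:
50 x 1 = 50 miles
Leg 2 distance:
60 x 1 = 60 miles
Total distance:
50 + 60 = 110 miles

110 miles


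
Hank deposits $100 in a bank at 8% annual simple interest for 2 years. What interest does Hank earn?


Use the formula I = P x R x T / 100
P x R x T = 100 x 8 x 2 = 1600
I = 1600 / 100 = $16

$16


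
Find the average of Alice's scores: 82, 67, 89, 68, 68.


Add the scores:
82 + 67 + 89 + 68 + 68 = 374
Divide by the number of tests:
374 / 5 = 74.8

74.8


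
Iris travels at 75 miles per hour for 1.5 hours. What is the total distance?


Use the formula: distance = speed x time
Speed = 75 mph, Time = 1.5 hours
75 x 1.5 = 112.5 miles

112.5 miles


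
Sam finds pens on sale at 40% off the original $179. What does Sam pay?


Calculate the discount amount:
40% of $179 = $71.60
Subtract from original:
$179 - $71.60 = $107.40

$107.40


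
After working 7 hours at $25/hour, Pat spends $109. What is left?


Calculate earnings:
7 x $25 = $175
Subtract spending:
$175 - $109 = $66

$66


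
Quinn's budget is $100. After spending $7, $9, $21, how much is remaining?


Add up expenses:
$7 + $9 + $21 = $37
Subtract from budget:
$100 - $37 = $63

$63


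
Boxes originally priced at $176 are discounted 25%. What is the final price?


Calculate the discount amount:
25% of $176 = $44
Subtract from original:
$176 - $44 = $132

$132


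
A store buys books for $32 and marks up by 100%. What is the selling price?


Calculate the markup amount:
100% of $32 = $32
Add to cost:
$32 + $32 = $64

$64


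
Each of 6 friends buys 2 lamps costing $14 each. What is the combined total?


Cost per person:
2 x $14 = $28
Group total:
6 x $28 = $168

$168


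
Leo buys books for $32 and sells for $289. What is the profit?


Selling price = $289
Cost price = $32
Profit = selling price - cost price:
Profit = $289 - $32 = $257

$257


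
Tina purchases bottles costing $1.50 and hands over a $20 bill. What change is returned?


Start with the amount paid:
$20
Subtract the price:
$20 - $1.50 = $18.50

$18.50


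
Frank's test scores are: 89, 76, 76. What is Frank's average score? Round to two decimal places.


Add the scores:
89 + 76 + 76 = 241
Divide by the number of tests:
241 / 3 = 80.3333... ≈ 80.33

80.33


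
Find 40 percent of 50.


Convert percentage to decimal:
40% = 0.4
Multiply:
50 x 0.4 = 20

20


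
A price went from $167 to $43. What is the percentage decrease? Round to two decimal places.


Find the absolute change:
|43 - 167| = 124
Divide by original and multiply by 100:
124 / 167 x 100 = 74.2514...% ≈ 74.25%

74.25%


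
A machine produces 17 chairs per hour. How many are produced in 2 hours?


Production rate: 17 chairs per hour
Time: 2 hours
Total: 17 x 2 = 34 chairs

34 chairs


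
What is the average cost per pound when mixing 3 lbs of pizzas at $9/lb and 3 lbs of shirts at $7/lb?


Cost of pizzas:
3 x $9 = $27
Cost of shirts:
3 x $7 = $21
Total cost: $27 + $21 = $48
Total weight: 6 lbs
Average: $48 / 6 = $8/lb

$8/lb


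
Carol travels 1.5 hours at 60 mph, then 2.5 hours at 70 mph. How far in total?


Leg 1 distance:
60 x 1.5 = 90 miles
Leg 2 distance:
70 x 2.5 = 175 miles
Total distance:
90 + 175 = 265 miles

265 miles


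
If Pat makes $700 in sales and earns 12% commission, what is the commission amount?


Convert rate to decimal:
12% = 0.12
Multiply by sales:
$700 x 0.12 = $84

$84


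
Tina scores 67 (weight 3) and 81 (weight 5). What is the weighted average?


Weighted sum:
3 x 67 + 5 x 81 = 606
Total weight:
3 + 5 = 8
Weighted average:
606 / 8 = 75.75

75.75


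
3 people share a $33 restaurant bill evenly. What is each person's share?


Total bill: $33
Number of people: 3
Each pays: $33 / 3 = $11

$11


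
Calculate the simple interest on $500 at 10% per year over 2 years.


Use the formula I = P x R x T / 100
P x R x T = 500 x 10 x 2 = 10000
I = 10000 / 100 = $100

$100


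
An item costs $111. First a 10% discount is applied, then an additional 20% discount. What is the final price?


First discount:
10% of $111 = $11.10
Price after first discount:
$111 - $11.10 = $99.90
Second discount:
20% of $99.90 = $19.98
Final price:
$99.90 - $19.98 = $79.92

$79.92


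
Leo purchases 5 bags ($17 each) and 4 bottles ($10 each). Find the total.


Cost of bags:
5 x $17 = $85
Cost of bottles:
4 x $10 = $40
Add both:
$85 + $40 = $125

$125


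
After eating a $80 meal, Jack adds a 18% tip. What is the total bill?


Calculate the tip:
18% of $80 = $14.40
Add tip to meal cost:
$80 + $14.40 = $94.40

$94.40


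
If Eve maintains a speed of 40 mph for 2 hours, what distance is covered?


Use the formula: distance = speed x time
Speed = 40 mph, Time = 2 hours
40 x 2 = 80 miles

80 miles


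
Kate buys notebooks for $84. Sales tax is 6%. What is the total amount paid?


Calculate the tax:
6% of $84 = $5.04
Add tax to price:
$84 + $5.04 = $89.04

$89.04


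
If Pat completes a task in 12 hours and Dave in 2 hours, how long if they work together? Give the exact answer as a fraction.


Pat's rate: 1/12 of the job per hour
Dave's rate: 1/2 of the job per hour
Combined rate: 1/12 + 1/2 = 7/12 per hour
Time = 1 / (7/12) = 12/7 hours (≈ 1.71 hours)

12/7 hours


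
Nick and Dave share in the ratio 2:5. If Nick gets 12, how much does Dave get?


Find the multiplier:
12 / 2 = 6
Apply to Dave's share:
5 x 6 = 30

30


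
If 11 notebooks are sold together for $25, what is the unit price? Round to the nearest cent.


Total cost: $25
Number of items: 11
Unit price: $25 / 11 = $2.2727... ≈ $2.27

$2.27


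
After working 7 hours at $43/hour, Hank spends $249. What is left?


Calculate earnings:
7 x $43 = $301
Subtract spending:
$301 - $249 = $52

$52


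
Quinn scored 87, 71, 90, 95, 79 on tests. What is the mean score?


Add the scores:
87 + 71 + 90 + 95 + 79 = 422
Divide by the number of tests:
422 / 5 = 84.4

84.4


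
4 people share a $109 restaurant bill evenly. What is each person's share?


Total bill: $109
Number of people: 4
Each pays: $109 / 4 = $27.25

$27.25


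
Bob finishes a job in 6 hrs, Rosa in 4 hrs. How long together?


Bob's rate: 1/6 of the job per hour
Rosa's rate: 1/4 of the job per hour
Combined rate: 1/6 + 1/4 = 5/12 per hour
Time = 1 / (5/12) = 12/5 = 2.4 hours

2.4 hours


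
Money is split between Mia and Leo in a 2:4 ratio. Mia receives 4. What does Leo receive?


Find the multiplier:
4 / 2 = 2
Apply to Leo's share:
4 x 2 = 8

8


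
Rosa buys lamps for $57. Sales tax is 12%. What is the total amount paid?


Calculate the tax:
12% of $57 = $6.84
Add tax to price:
$57 + $6.84 = $63.84

$63.84


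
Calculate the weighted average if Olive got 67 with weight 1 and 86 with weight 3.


Weighted sum:
1 x 67 + 3 x 86 = 325
Total weight:
1 + 3 = 4
Weighted average:
325 / 4 = 81.25

81.25


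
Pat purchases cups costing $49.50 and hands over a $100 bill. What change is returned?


Start with the amount paid:
$100
Subtract the price:
$100 - $49.50 = $50.50

$50.50


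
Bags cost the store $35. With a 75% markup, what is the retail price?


Calculate the markup amount:
75% of $35 = $26.25
Add to cost:
$35 + $26.25 = $61.25

$61.25


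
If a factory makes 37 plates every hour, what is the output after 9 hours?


Production rate: 37 plates per hour
Time: 9 hours
Total: 37 x 9 = 333 plates

333 plates


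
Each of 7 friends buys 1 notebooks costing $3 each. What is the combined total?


Cost per person:
1 x $3 = $3
Group total:
7 x $3 = $21

$21


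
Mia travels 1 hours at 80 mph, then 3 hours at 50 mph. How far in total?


Leg 1 distance:
80 x 1 = 80 miles
Leg 2 distance:
50 x 3 = 150 miles
Total distance:
80 + 150 = 230 miles

230 miles


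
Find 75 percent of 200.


Convert percentage to decimal:
75% = 0.75
Multiply:
200 x 0.75 = 150

150


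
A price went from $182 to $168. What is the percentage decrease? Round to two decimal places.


Find the absolute change:
|168 - 182| = 14
Divide by original and multiply by 100:
14 / 182 x 100 = 7.6923...% ≈ 7.69%

7.69%


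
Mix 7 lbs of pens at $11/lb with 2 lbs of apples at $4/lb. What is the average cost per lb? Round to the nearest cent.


Cost of pens:
7 x $11 = $77
Cost of apples:
2 x $4 = $8
Total cost: $77 + $8 = $85
Total weight: 9 lbs
Average: $85 / 9 = $9.4444... ≈ $9.44/lb

$9.44/lb


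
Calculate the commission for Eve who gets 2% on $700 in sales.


Convert rate to decimal:
2% = 0.02
Multiply by sales:
$700 x 0.02 = $14

$14


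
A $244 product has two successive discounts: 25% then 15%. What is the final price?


First discount:
25% of $244 = $61
Price after first discount:
$244 - $61 = $183
Second discount:
15% of $183 = $27.45
Final price:
$183 - $27.45 = $155.55

$155.55


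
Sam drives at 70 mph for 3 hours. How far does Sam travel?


Use the formula: distance = speed x time
Speed = 70 mph, Time = 3 hours
70 x 3 = 210 miles

210 miles


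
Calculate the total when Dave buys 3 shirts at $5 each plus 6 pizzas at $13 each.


Cost of shirts:
3 x $5 = $15
Cost of pizzas:
6 x $13 = $78
Add both:
$15 + $78 = $93

$93


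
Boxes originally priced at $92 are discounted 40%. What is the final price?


Calculate the discount amount:
40% of $92 = $36.80
Subtract from original:
$92 - $36.80 = $55.20

$55.20


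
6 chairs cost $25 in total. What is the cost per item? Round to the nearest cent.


Total cost: $25
Number of items: 6
Unit price: $25 / 6 = $4.1666... ≈ $4.17

$4.17


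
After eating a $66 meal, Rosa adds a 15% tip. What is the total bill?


Calculate the tip:
15% of $66 = $9.90
Add tip to meal cost:
$66 + $9.90 = $75.90

$75.90


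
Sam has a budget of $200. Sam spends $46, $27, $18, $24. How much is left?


Add up expenses:
$46 + $27 + $18 + $24 = $115
Subtract from budget:
$200 - $115 = $85

$85


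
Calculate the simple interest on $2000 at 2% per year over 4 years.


Use the formula I = P x R x T / 100
P x R x T = 2000 x 2 x 4 = 16000
I = 16000 / 100 = $160

$160


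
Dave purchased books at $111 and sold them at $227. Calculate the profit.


Selling price = $227
Cost price = $111
Profit = selling price - cost price:
Profit = $227 - $111 = $116

$116


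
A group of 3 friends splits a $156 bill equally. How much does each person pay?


Total bill: $156
Number of people: 3
Each pays: $156 / 3 = $52

$52


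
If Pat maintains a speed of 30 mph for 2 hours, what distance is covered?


Use the formula: distance = speed x time
Speed = 30 mph, Time = 2 hours
30 x 2 = 60 miles

60 miles


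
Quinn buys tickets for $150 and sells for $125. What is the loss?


Selling price = $125
Cost price = $150
Loss = cost price - selling price:
Loss = $150 - $125 = $25

$25


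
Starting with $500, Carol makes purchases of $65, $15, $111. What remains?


Add up expenses:
$65 + $15 + $111 = $191
Subtract from budget:
$500 - $191 = $309

$309


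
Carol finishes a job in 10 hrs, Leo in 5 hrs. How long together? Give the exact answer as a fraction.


Carol's rate: 1/10 of the job per hour
Leo's rate: 1/5 of the job per hour
Combined rate: 1/10 + 1/5 = 3/10 per hour
Time = 1 / (3/10) = 10/3 hours (≈ 3.33 hours)

10/3 hours


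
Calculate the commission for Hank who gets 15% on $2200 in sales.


Convert rate to decimal:
15% = 0.15
Multiply by sales:
$2200 x 0.15 = $330

$330


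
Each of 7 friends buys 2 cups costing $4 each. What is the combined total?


Cost per person:
2 x $4 = $8
Group total:
7 x $8 = $56

$56


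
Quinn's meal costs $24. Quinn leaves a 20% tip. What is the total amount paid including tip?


Calculate the tip:
20% of $24 = $4.80
Add tip to meal cost:
$24 + $4.80 = $28.80

$28.80


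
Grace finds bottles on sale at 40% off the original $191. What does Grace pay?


Calculate the discount amount:
40% of $191 = $76.40
Subtract from original:
$191 - $76.40 = $114.60

$114.60


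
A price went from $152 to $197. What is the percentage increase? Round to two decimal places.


Find the absolute change:
|197 - 152| = 45
Divide by original and multiply by 100:
45 / 152 x 100 = 29.6052...% ≈ 29.61%

29.61%


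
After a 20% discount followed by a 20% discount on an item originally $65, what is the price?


First discount:
20% of $65 = $13
Price after first discount:
$65 - $13 = $52
Second discount:
20% of $52 = $10.40
Final price:
$52 - $10.40 = $41.60

$41.60


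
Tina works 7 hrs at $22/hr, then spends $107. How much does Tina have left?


Calculate earnings:
7 x $22 = $154
Subtract spending:
$154 - $107 = $47

$47


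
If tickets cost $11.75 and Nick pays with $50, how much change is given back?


Start with the amount paid:
$50
Subtract the price:
$50 - $11.75 = $38.25

$38.25


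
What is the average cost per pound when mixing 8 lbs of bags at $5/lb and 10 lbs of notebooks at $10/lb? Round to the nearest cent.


Cost of bags:
8 x $5 = $40
Cost of notebooks:
10 x $10 = $100
Total cost: $40 + $100 = $140
Total weight: 18 lbs
Average: $140 / 18 = $7.7777... ≈ $7.78/lb

$7.78/lb


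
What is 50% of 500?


Convert percentage to decimal:
50% = 0.5
Multiply:
500 x 0.5 = 250

250


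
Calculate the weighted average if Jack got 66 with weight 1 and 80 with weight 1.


Weighted sum:
1 x 66 + 1 x 80 = 146
Total weight:
1 + 1 = 2
Weighted average:
146 / 2 = 73

73


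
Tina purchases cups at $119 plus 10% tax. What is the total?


Calculate the tax:
10% of $119 = $11.90
Add tax to price:
$119 + $11.90 = $130.90

$130.90


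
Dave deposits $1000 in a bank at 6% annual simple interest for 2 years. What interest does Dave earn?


Use the formula I = P x R x T / 100
P x R x T = 1000 x 6 x 2 = 12000
I = 12000 / 100 = $120

$120


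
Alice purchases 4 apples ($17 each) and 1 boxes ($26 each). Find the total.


Cost of apples:
4 x $17 = $68
Cost of boxes:
1 x $26 = $26
Add both:
$68 + $26 = $94

$94


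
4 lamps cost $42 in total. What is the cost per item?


Total cost: $42
Number of items: 4
Unit price: $42 / 4 = $10.50

$10.50


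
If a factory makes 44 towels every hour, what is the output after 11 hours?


Production rate: 44 towels per hour
Time: 11 hours
Total: 44 x 11 = 484 towels

484 towels


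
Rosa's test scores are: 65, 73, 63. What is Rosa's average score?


Add the scores:
65 + 73 + 63 = 201
Divide by the number of tests:
201 / 3 = 67

67


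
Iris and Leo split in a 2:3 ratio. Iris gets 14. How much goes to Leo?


Find the multiplier:
14 / 2 = 7
Apply to Leo's share:
3 x 7 = 21

21


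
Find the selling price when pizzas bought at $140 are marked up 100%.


Calculate the markup amount:
100% of $140 = $140
Add to cost:
$140 + $140 = $280

$280


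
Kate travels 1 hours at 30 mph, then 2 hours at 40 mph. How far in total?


Leg 1 distance:
30 x 1 = 30 miles
Leg 2 distance:
40 x 2 = 80 miles
Total distance:
30 + 80 = 110 miles

110 miles


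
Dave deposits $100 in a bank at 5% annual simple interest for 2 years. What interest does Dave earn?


Use the formula I = P x R x T / 100
P x R x T = 100 x 5 x 2 = 1000
I = 1000 / 100 = $10

$10


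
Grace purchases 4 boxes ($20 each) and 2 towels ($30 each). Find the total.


Cost of boxes:
4 x $20 = $80
Cost of towels:
2 x $30 = $60
Add both:
$80 + $60 = $140

$140


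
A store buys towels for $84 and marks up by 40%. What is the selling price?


Calculate the markup amount:
40% of $84 = $33.60
Add to cost:
$84 + $33.60 = $117.60

$117.60


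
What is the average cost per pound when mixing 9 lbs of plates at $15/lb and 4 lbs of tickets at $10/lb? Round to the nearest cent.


Cost of plates:
9 x $15 = $135
Cost of tickets:
4 x $10 = $40
Total cost: $135 + $40 = $175
Total weight: 13 lbs
Average: $175 / 13 = $13.4615... ≈ $13.46/lb

$13.46/lb


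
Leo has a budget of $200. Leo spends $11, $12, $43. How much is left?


Add up expenses:
$11 + $12 + $43 = $66
Subtract from budget:
$200 - $66 = $134

$134


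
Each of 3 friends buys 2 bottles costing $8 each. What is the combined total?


Cost per person:
2 x $8 = $16
Group total:
3 x $16 = $48

$48


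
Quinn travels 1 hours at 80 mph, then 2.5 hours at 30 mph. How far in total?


Leg 1 distance:
80 x 1 = 80 miles
Leg 2 distance:
30 x 2.5 = 75 miles
Total distance:
80 + 75 = 155 miles

155 miles


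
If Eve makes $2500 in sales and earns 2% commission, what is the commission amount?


Convert rate to decimal:
2% = 0.02
Multiply by sales:
$2500 x 0.02 = $50

$50


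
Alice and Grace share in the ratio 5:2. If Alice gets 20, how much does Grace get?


Find the multiplier:
20 / 5 = 4
Apply to Grace's share:
2 x 4 = 8

8


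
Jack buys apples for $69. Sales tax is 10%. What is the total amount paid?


Calculate the tax:
10% of $69 = $6.90
Add tax to price:
$69 + $6.90 = $75.90

$75.90


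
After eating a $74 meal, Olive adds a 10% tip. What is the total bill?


Calculate the tip:
10% of $74 = $7.40
Add tip to meal cost:
$74 + $7.40 = $81.40

$81.40


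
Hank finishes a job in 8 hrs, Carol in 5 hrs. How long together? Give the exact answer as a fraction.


Hank's rate: 1/8 of the job per hour
Carol's rate: 1/5 of the job per hour
Combined rate: 1/8 + 1/5 = 13/40 per hour
Time = 1 / (13/40) = 40/13 hours (≈ 3.08 hours)

40/13 hours


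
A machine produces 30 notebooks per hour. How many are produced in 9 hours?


Production rate: 30 notebooks per hour
Time: 9 hours
Total: 30 x 9 = 270 notebooks

270 notebooks


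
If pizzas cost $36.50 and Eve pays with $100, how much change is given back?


Start with the amount paid:
$100
Subtract the price:
$100 - $36.50 = $63.50

$63.50


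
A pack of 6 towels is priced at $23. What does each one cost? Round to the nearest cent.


Total cost: $23
Number of items: 6
Unit price: $23 / 6 = $3.8333... ≈ $3.83

$3.83


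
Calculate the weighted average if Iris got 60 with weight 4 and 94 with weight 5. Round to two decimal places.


Weighted sum:
4 x 60 + 5 x 94 = 710
Total weight:
4 + 5 = 9
Weighted average:
710 / 9 = 78.8888... ≈ 78.89

78.89


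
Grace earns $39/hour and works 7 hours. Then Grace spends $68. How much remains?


Calculate earnings:
7 x $39 = $273
Subtract spending:
$273 - $68 = $205

$205


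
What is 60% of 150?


Convert percentage to decimal:
60% = 0.6
Multiply:
150 x 0.6 = 90

90


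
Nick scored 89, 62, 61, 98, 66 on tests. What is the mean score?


Add the scores:
89 + 62 + 61 + 98 + 66 = 376
Divide by the number of tests:
376 / 5 = 75.2

75.2


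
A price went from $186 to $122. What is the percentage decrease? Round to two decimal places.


Find the absolute change:
|122 - 186| = 64
Divide by original and multiply by 100:
64 / 186 x 100 = 34.4086...% ≈ 34.41%

34.41%


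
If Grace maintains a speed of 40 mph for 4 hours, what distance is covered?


Use the formula: distance = speed x time
Speed = 40 mph, Time = 4 hours
40 x 4 = 160 miles

160 miles


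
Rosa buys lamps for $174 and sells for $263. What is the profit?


Selling price = $263
Cost price = $174
Profit = selling price - cost price:
Profit = $263 - $174 = $89

$89


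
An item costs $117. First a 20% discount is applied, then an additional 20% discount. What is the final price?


First discount:
20% of $117 = $23.40
Price after first discount:
$117 - $23.40 = $93.60
Second discount:
20% of $93.60 = $18.72
Final price:
$93.60 - $18.72 = $74.88

$74.88


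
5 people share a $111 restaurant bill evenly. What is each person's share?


Total bill: $111
Number of people: 5
Each pays: $111 / 5 = $22.20

$22.20


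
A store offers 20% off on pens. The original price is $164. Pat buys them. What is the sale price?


Calculate the discount amount:
20% of $164 = $32.80
Subtract from original:
$164 - $32.80 = $131.20

$131.20


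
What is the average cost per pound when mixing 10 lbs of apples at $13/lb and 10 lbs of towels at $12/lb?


Cost of apples:
10 x $13 = $130
Cost of towels:
10 x $12 = $120
Total cost: $130 + $120 = $250
Total weight: 20 lbs
Average: $250 / 20 = $12.50/lb

$12.50/lb


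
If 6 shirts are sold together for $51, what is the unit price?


Total cost: $51
Number of items: 6
Unit price: $51 / 6 = $8.50

$8.50


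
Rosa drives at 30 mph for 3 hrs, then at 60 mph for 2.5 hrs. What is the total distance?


Leg 1 distance:
30 x 3 = 90 miles
Leg 2 distance:
60 x 2.5 = 150 miles
Total distance:
90 + 150 = 240 miles

240 miles


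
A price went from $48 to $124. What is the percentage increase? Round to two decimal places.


Find the absolute change:
|124 - 48| = 76
Divide by original and multiply by 100:
76 / 48 x 100 = 158.3333...% ≈ 158.33%

158.33%


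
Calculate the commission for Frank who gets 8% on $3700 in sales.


Convert rate to decimal:
8% = 0.08
Multiply by sales:
$3700 x 0.08 = $296

$296


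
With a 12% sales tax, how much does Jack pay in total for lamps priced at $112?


Calculate the tax:
12% of $112 = $13.44
Add tax to price:
$112 + $13.44 = $125.44

$125.44


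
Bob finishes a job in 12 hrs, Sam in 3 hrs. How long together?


Bob's rate: 1/12 of the job per hour
Sam's rate: 1/3 of the job per hour
Combined rate: 1/12 + 1/3 = 5/12 per hour
Time = 1 / (5/12) = 12/5 = 2.4 hours

2.4 hours


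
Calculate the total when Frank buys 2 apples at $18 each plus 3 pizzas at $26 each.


Cost of apples:
2 x $18 = $36
Cost of pizzas:
3 x $26 = $78
Add both:
$36 + $78 = $114

$114


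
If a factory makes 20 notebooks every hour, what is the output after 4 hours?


Production rate: 20 notebooks per hour
Time: 4 hours
Total: 20 x 4 = 80 notebooks

80 notebooks


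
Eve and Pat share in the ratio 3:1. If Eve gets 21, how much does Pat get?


Find the multiplier:
21 / 3 = 7
Apply to Pat's share:
1 x 7 = 7

7


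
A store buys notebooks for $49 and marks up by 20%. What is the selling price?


Calculate the markup amount:
20% of $49 = $9.80
Add to cost:
$49 + $9.80 = $58.80

$58.80


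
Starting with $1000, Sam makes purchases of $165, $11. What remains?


Add up expenses:
$165 + $11 = $176
Subtract from budget:
$1000 - $176 = $824

$824


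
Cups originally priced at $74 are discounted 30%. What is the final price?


Calculate the discount amount:
30% of $74 = $22.20
Subtract from original:
$74 - $22.20 = $51.80

$51.80


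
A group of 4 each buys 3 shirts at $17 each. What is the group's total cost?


Cost per person:
3 x $17 = $51
Group total:
4 x $51 = $204

$204


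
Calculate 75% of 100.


Convert percentage to decimal:
75% = 0.75
Multiply:
100 x 0.75 = 75

75


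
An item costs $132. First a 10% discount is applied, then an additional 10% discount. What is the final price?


First discount:
10% of $132 = $13.20
Price after first discount:
$132 - $13.20 = $118.80
Second discount:
10% of $118.80 = $11.88
Final price:
$118.80 - $11.88 = $106.92

$106.92


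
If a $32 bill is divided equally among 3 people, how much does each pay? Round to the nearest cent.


Total bill: $32
Number of people: 3
Each pays: $32 / 3 = $10.6666... ≈ $10.67

$10.67


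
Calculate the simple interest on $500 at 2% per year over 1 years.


Use the formula I = P x R x T / 100
P x R x T = 500 x 2 x 1 = 1000
I = 1000 / 100 = $10

$10


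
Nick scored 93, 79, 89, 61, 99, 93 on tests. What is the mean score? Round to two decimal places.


Add the scores:
93 + 79 + 89 + 61 + 99 + 93 = 514
Divide by the number of tests:
514 / 6 = 85.6666... ≈ 85.67

85.67


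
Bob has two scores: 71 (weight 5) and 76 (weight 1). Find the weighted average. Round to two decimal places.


Weighted sum:
5 x 71 + 1 x 76 = 431
Total weight:
5 + 1 = 6
Weighted average:
431 / 6 = 71.8333... ≈ 71.83

71.83


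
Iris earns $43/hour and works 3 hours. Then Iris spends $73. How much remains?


Calculate earnings:
3 x $43 = $129
Subtract spending:
$129 - $73 = $56

$56


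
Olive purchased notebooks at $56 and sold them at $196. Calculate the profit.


Selling price = $196
Cost price = $56
Profit = selling price - cost price:
Profit = $196 - $56 = $140

$140


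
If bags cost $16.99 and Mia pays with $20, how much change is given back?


Start with the amount paid:
$20
Subtract the price:
$20 - $16.99 = $3.01

$3.01


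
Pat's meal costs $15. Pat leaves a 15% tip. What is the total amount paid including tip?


Calculate the tip:
15% of $15 = $2.25
Add tip to meal cost:
$15 + $2.25 = $17.25

$17.25


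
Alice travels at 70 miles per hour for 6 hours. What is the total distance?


Use the formula: distance = speed x time
Speed = 70 mph, Time = 6 hours
70 x 6 = 420 miles

420 miles


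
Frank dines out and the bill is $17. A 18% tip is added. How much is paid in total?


Calculate the tip:
18% of $17 = $3.06
Add tip to meal cost:
$17 + $3.06 = $20.06

$20.06


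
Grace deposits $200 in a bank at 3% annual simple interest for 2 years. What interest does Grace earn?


Use the formula I = P x R x T / 100
P x R x T = 200 x 3 x 2 = 1200
I = 1200 / 100 = $12

$12


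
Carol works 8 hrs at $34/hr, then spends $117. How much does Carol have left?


Calculate earnings:
8 x $34 = $272
Subtract spending:
$272 - $117 = $155

$155


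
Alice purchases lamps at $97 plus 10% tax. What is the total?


Calculate the tax:
10% of $97 = $9.70
Add tax to price:
$97 + $9.70 = $106.70

$106.70


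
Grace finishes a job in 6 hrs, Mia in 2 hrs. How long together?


Grace's rate: 1/6 of the job per hour
Mia's rate: 1/2 of the job per hour
Combined rate: 1/6 + 1/2 = 2/3 per hour
Time = 1 / (2/3) = 3/2 = 1.5 hours

1.5 hours


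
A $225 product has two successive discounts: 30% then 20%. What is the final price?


First discount:
30% of $225 = $67.50
Price after first discount:
$225 - $67.50 = $157.50
Second discount:
20% of $157.50 = $31.50
Final price:
$157.50 - $31.50 = $126

$126


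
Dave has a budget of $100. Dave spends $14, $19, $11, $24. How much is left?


Add up expenses:
$14 + $19 + $11 + $24 = $68
Subtract from budget:
$100 - $68 = $32

$32


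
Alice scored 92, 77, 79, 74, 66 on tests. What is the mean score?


Add the scores:
92 + 77 + 79 + 74 + 66 = 388
Divide by the number of tests:
388 / 5 = 77.6

77.6


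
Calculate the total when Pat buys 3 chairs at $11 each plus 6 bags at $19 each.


Cost of chairs:
3 x $11 = $33
Cost of bags:
6 x $19 = $114
Add both:
$33 + $114 = $147

$147


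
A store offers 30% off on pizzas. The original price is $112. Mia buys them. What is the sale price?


Calculate the discount amount:
30% of $112 = $33.60
Subtract from original:
$112 - $33.60 = $78.40

$78.40


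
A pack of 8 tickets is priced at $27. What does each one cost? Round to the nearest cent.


Total cost: $27
Number of items: 8
Unit price: $27 / 8 = $3.375 ≈ $3.38

$3.38


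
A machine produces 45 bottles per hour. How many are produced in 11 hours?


Production rate: 45 bottles per hour
Time: 11 hours
Total: 45 x 11 = 495 bottles

495 bottles


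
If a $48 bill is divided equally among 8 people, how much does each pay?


Total bill: $48
Number of people: 8
Each pays: $48 / 8 = $6

$6


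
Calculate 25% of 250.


Convert percentage to decimal:
25% = 0.25
Multiply:
250 x 0.25 = 62.5

62.5


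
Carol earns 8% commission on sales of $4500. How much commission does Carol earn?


Convert rate to decimal:
8% = 0.08
Multiply by sales:
$4500 x 0.08 = $360

$360


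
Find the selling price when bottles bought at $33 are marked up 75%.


Calculate the markup amount:
75% of $33 = $24.75
Add to cost:
$33 + $24.75 = $57.75

$57.75


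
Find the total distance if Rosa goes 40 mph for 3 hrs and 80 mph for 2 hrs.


Leg 1 distance:
40 x 3 = 120 miles
Leg 2 distance:
80 x 2 = 160 miles
Total distance:
120 + 160 = 280 miles

280 miles


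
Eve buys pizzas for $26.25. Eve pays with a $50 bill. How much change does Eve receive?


Start with the amount paid:
$50
Subtract the price:
$50 - $26.25 = $23.75

$23.75


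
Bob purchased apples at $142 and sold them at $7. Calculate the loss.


Selling price = $7
Cost price = $142
Loss = cost price - selling price:
Loss = $142 - $7 = $135

$135


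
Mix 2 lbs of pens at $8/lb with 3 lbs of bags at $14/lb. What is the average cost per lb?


Cost of pens:
2 x $8 = $16
Cost of bags:
3 x $14 = $42
Total cost: $16 + $42 = $58
Total weight: 5 lbs
Average: $58 / 5 = $11.60/lb

$11.60/lb


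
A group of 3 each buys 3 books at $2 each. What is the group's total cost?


Cost per person:
3 x $2 = $6
Group total:
3 x $6 = $18

$18


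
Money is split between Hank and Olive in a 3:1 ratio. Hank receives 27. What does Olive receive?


Find the multiplier:
27 / 3 = 9
Apply to Olive's share:
1 x 9 = 9

9


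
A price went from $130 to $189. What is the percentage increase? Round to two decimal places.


Find the absolute change:
|189 - 130| = 59
Divide by original and multiply by 100:
59 / 130 x 100 = 45.3846...% ≈ 45.38%

45.38%


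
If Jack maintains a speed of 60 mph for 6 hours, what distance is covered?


Use the formula: distance = speed x time
Speed = 60 mph, Time = 6 hours
60 x 6 = 360 miles

360 miles


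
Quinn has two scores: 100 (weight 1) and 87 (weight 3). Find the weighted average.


Weighted sum:
1 x 100 + 3 x 87 = 361
Total weight:
1 + 3 = 4
Weighted average:
361 / 4 = 90.25

90.25


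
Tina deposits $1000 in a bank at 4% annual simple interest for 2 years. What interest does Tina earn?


Use the formula I = P x R x T / 100
P x R x T = 1000 x 4 x 2 = 8000
I = 8000 / 100 = $80

$80


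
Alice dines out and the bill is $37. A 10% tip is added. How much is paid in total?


Calculate the tip:
10% of $37 = $3.70
Add tip to meal cost:
$37 + $3.70 = $40.70

$40.70


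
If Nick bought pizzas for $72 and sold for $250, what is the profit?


Selling price = $250
Cost price = $72
Profit = selling price - cost price:
Profit = $250 - $72 = $178

$178


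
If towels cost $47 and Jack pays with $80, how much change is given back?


Start with the amount paid:
$80
Subtract the price:
$80 - $47 = $33

$33


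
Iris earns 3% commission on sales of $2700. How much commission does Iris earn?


Convert rate to decimal:
3% = 0.03
Multiply by sales:
$2700 x 0.03 = $81

$81


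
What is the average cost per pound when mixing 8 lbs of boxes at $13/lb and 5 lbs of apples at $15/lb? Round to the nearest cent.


Cost of boxes:
8 x $13 = $104
Cost of apples:
5 x $15 = $75
Total cost: $104 + $75 = $179
Total weight: 13 lbs
Average: $179 / 13 = $13.7692... ≈ $13.77/lb

$13.77/lb


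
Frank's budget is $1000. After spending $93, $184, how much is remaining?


Add up expenses:
$93 + $184 = $277
Subtract from budget:
$1000 - $277 = $723

$723


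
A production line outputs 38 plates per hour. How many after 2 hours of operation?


Production rate: 38 plates per hour
Time: 2 hours
Total: 38 x 2 = 76 plates

76 plates


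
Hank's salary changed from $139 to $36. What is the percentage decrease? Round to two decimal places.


Find the absolute change:
|36 - 139| = 103
Divide by original and multiply by 100:
103 / 139 x 100 = 74.1007...% ≈ 74.1%

74.1%


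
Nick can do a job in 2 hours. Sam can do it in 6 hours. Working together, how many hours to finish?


Nick's rate: 1/2 of the job per hour
Sam's rate: 1/6 of the job per hour
Combined rate: 1/2 + 1/6 = 2/3 per hour
Time = 1 / (2/3) = 3/2 = 1.5 hours

1.5 hours
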